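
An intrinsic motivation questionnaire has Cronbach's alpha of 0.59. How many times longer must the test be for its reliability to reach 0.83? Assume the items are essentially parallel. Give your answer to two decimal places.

3.39

n = 0.83 × (1 − 0.59) / [ 0.59 × (1 − 0.83) ]
  = 0.3403 / 0.1003 = 3.3928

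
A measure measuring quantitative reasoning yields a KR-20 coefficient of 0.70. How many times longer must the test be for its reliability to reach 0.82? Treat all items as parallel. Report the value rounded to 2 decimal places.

1.95

Invert Spearman-Brown to solve for n:
n = r_target (1 − r_old) / [ r_old (1 − r_target) ]
n = 0.82 × (1 − 0.70) / [ 0.70 × (1 − 0.82) ]
n = 0.2460 / 0.1260 ≈ 1.9524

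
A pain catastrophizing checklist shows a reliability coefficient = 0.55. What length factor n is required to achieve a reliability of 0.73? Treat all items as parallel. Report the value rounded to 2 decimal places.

2.21

n = [0.73 × 0.45] / [0.55 × 0.27]
n = 0.3285 / 0.1485 ≈ 2.2121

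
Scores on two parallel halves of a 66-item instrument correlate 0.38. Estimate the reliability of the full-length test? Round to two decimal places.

0.55

Apply the Spearman-Brown correction with n = 2:
r_full = 2r_hh / (1 + r_hh) = 2 × 0.38 / (1 + 0.38)
r_full = 0.7600 / 1.3800 ≈ 0.5507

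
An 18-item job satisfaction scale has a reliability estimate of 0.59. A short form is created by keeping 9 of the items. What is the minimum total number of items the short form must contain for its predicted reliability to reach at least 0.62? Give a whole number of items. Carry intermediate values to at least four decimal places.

21

First, r for the 9-item form: n = 9/18 = 0.5000, so r_9 = 0.5000·0.59/(1 + (0.5000 − 1)·0.59) = 0.4184
Length factor from the short form to reach 0.62: n' = 0.62(1 − 0.4184) / [0.4184(1 − 0.62)] ≈ 2.2680
Total items = 2.2680 × 9 = 20.41, rounded up to 21.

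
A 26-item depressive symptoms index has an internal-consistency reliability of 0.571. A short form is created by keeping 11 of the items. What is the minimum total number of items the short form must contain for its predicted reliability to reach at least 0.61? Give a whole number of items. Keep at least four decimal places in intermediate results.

31

First, r for the 11-item form: n = 11/26 = 0.4231, so r_11 = 0.4231·0.571/(1 + (0.4231 − 1)·0.571) = 0.3603
Then solve for n' with r_old = 0.3603, r_target = 0.61: n' = 0.61(1 − 0.3603)/[0.3603(1 − 0.61)] = 2.7770
Items = 2.7770 × 11 ≈ 30.55 → 31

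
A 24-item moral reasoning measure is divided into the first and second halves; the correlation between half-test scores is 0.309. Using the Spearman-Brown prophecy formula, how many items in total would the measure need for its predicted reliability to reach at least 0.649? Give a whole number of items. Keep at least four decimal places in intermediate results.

50

r_full = 2(0.309)/(1 + 0.309) = 0.4721
n = r_tgt(1 − r_full) / [r_full(1 − r_tgt)] = 0.649 × 0.5279 / (0.4721 × 0.351) ≈ 2.0675
Items = 2.0675 × 24 ≈ 49.62 → 50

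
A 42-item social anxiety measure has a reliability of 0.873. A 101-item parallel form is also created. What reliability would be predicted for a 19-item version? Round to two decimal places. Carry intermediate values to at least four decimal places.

0.76

Only the ratio of lengths matters: n = 19/42 = 0.4524
r_{19} = n·r / (1 + (n − 1)·r) = 0.3949 / 0.5219 ≈ 0.7567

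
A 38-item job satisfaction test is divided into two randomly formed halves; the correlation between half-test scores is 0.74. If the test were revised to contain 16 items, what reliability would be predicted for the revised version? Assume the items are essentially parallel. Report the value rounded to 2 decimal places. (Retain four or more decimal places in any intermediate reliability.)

Full-test reliability from the split-half r: r_full = 2(0.74)/(1 + 0.74) = 0.8506
Then adjust to 16 items: n = 16/38 = 0.4211
r_new = n·r_full / (1 + (n − 1)·r_full) = 0.3582 / 0.5076 ≈ 0.7057

0.71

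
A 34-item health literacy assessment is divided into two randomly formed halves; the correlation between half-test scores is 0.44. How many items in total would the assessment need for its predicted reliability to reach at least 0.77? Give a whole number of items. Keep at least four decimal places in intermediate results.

73

r_full = 2(0.44)/(1 + 0.44) = 0.6111
n = r_tgt(1 − r_full) / [r_full(1 − r_tgt)] = 0.77 × 0.3889 / (0.6111 × 0.23) ≈ 2.1305
Items = 2.1305 × 34 ≈ 72.44 → 73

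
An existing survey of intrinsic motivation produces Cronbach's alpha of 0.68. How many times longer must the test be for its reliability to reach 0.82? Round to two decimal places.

Invert Spearman-Brown to solve for n:
n = r*(1 − r) / [ r (1 − r*) ]
n = [0.82 × 0.32] / [0.68 × 0.18]
n = 0.2624 / 0.1224 ≈ 2.1438

2.14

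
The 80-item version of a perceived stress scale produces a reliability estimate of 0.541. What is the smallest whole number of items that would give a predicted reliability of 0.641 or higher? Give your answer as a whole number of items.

n = [0.641 × 0.459] / [0.541 × 0.359]
n = 0.294219 / 0.194219 ≈ 1.5149
So the test needs 1.5149 × 80 ≈ 121.19 items; rounding up, 122.

122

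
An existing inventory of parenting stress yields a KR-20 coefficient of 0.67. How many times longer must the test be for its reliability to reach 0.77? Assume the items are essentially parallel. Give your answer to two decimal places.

1.65

n = [0.77 × 0.33] / [0.67 × 0.23]
  = 0.2541 / 0.1541 = 1.6489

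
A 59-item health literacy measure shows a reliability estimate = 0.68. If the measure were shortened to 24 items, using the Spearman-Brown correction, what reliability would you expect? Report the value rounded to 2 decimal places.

0.46

The new length is 24/59 = 0.4068 times the old.
r_new = 0.4068·0.68 / [1 + (0.4068 − 1)·0.68]
r_new = 0.2766 / 0.5966 ≈ 0.4636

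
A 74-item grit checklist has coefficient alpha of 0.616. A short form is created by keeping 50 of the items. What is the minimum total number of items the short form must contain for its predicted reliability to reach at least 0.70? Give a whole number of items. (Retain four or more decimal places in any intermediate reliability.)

108

Short-form reliability: n = 50/74 = 0.6757; r_50 = n·r/(1+(n−1)r) ≈ 0.5201
Then solve for n' with r_old = 0.5201, r_target = 0.70: n' = 0.70(1 − 0.5201)/[0.5201(1 − 0.70)] = 2.1530
Items = 2.1530 × 50 ≈ 107.65 → 108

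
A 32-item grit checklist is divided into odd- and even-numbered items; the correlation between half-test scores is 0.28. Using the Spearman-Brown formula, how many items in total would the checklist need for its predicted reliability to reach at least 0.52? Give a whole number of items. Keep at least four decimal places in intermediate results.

r_full = 2(0.28)/(1 + 0.28) = 0.4375
Solve Spearman-Brown for n: n = 0.52(1 − 0.4375) / [0.4375(1 − 0.52)] = 1.3929
Items = 1.3929 × 32 ≈ 44.57 → 45

45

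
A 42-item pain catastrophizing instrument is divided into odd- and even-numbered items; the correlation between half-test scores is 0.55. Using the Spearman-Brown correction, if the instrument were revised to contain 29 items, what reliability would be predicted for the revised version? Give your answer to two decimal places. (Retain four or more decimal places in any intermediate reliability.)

Spearman-Brown correction (n = 2): r_full = 2·0.55/(1 + 0.55) = 0.7097
Then adjust to 29 items: n = 29/42 = 0.6905
r_new = n·r_full / (1 + (n − 1)·r_full) = 0.4900 / 0.7803 ≈ 0.6280

0.63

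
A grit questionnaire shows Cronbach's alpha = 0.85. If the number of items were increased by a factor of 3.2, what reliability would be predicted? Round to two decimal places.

r_new = 3.2·0.85 / [1 + (3.2 − 1)·0.85]
r_new = 2.7200 / 2.8700 ≈ 0.9477

0.95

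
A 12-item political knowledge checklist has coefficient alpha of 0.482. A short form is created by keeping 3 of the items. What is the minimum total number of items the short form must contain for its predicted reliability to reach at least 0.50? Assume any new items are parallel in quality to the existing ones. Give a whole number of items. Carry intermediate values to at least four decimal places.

13

Short-form reliability: n = 3/12 = 0.2500; r_3 = n·r/(1+(n−1)r) ≈ 0.1887
Length factor from the short form to reach 0.50: n' = 0.50(1 − 0.1887) / [0.1887(1 − 0.50)] ≈ 4.2994
Total items = 4.2994 × 3 = 12.90, rounded up to 13.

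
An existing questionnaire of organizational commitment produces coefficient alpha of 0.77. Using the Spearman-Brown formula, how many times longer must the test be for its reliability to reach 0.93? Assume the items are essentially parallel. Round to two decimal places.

3.97

n = [0.93 × 0.23] / [0.77 × 0.07]
n = 0.2139 / 0.0539 ≈ 3.9685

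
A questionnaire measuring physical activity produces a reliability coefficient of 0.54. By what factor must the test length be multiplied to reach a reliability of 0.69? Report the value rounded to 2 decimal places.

Spearman-Brown solved for the length factor n:
n = r*(1 − r) / [ r (1 − r*) ]
n = [0.69 × 0.46] / [0.54 × 0.31]
n = 0.3174 / 0.1674 ≈ 1.8961

1.90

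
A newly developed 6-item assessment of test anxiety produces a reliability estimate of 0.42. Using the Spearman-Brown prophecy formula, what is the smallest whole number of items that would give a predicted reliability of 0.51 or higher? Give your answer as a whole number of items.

Invert Spearman-Brown to solve for n:
n = r_target (1 − r_old) / [ r_old (1 − r_target) ]
n = 0.51 × (1 − 0.42) / [ 0.42 × (1 − 0.51) ]
n = 0.2958 / 0.2058 ≈ 1.4373
So the test needs 1.4373 × 6 ≈ 8.62 items; rounding up, 9.

9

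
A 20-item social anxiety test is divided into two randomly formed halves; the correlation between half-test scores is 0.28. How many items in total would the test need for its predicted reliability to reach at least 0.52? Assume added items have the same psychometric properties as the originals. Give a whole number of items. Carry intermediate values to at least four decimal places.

28

r_full = 2(0.28)/(1 + 0.28) = 0.4375
Solve Spearman-Brown for n: n = 0.52(1 − 0.4375) / [0.4375(1 − 0.52)] = 1.3929
Required items = 1.3929 × 20 = 27.86, so 28 items.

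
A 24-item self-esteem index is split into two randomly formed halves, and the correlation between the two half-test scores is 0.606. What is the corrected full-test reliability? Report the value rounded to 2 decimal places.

0.75

Apply the Spearman-Brown correction with n = 2:
r_full = 2(0.606) / (1 + 0.606)
r_full = 1.2120 / 1.6060 ≈ 0.7547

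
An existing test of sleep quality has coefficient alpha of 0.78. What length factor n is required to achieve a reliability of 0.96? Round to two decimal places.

6.77

Rearranging the Spearman-Brown formula for n,
n = r_target (1 − r_old) / [ r_old (1 − r_target) ]
n = 0.96(1 − 0.78) / [0.78(1 − 0.96)]
  = 0.2112 / 0.0312 = 6.7692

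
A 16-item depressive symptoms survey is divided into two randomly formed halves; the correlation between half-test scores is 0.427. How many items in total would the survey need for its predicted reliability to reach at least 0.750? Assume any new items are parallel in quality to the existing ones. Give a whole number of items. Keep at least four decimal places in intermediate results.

r_full = 2(0.427)/(1 + 0.427) = 0.5985
n = r_tgt(1 − r_full) / [r_full(1 − r_tgt)] = 0.750 × 0.4015 / (0.5985 × 0.250) ≈ 2.0125
Items = 2.0125 × 16 ≈ 32.20 → 33

33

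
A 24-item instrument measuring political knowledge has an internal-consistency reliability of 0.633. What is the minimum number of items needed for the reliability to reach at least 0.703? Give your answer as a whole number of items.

Invert Spearman-Brown to solve for n:
n = r_target (1 − r_old) / [ r_old (1 − r_target) ]
n = 0.703(1 − 0.633) / [0.633(1 − 0.703)]
n = 0.258001 / 0.188001 ≈ 1.3723
Items needed = n × 24 = 1.3723 × 24 ≈ 32.94 → round up to 33

33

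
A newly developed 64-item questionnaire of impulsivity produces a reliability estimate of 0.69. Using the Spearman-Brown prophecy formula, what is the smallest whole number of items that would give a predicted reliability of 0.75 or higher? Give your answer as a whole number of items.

n = 0.75(1 − 0.69) / [0.69(1 − 0.75)]
  = 0.2325 / 0.1725 = 1.3478
Items needed = n × 64 = 1.3478 × 64 ≈ 86.26 → round up to 87

87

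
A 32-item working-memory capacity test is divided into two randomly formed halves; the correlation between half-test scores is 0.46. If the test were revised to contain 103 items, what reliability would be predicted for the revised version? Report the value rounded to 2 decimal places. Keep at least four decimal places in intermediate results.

First correct the split-half correlation to full-test reliability: r_full = 2 × 0.46 / (1 + 0.46) ≈ 0.6301
Length factor from 32 to 103 items: n = 103/32 = 3.2188
r_new = n·r_full / (1 + (n − 1)·r_full) = 2.0282 / 2.3981 ≈ 0.8458

0.85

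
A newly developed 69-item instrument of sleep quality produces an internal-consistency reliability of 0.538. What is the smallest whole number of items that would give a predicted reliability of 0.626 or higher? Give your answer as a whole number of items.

100

Rearranging the Spearman-Brown formula for n,
n = r_target (1 − r_old) / [ r_old (1 − r_target) ]
n = [0.626 × 0.462] / [0.538 × 0.374]
n = 0.289212 / 0.201212 ≈ 1.4373
Items needed = n × 69 = 1.4373 × 69 ≈ 99.17 → round up to 100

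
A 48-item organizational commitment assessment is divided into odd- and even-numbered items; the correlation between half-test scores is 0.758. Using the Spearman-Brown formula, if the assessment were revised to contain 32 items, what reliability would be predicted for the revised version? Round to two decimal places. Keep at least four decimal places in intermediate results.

First correct the split-half correlation to full-test reliability: r_full = 2 × 0.758 / (1 + 0.758) ≈ 0.8623
Length factor from 48 to 32 items: n = 32/48 = 0.6667
r_new = n·r_full / (1 + (n − 1)·r_full) = 0.5749 / 0.7126 ≈ 0.8068

0.81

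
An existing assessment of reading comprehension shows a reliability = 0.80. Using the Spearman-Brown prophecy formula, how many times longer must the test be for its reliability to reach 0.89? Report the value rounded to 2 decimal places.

n = [0.89 × 0.20] / [0.80 × 0.11]
  = 0.1780 / 0.0880 = 2.0227

2.02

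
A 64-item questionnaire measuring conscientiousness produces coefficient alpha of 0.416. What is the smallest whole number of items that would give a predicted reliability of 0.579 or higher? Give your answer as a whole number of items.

124

Spearman-Brown solved for the length factor n:
n = r*(1 − r) / [ r (1 − r*) ]
n = 0.579 × (1 − 0.416) / [ 0.416 × (1 − 0.579) ]
  = 0.338136 / 0.175136 = 1.9307
1.9307 × 64 = 123.56 → 124 items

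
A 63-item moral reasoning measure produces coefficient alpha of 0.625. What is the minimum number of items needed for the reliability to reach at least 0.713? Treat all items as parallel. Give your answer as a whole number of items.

94

Invert Spearman-Brown to solve for n:
n = r*(1 − r) / [ r (1 − r*) ]
n = 0.713(1 − 0.625) / [0.625(1 − 0.713)]
n = 0.267375 / 0.179375 ≈ 1.4906
So the test needs 1.4906 × 63 ≈ 93.91 items; rounding up, 94.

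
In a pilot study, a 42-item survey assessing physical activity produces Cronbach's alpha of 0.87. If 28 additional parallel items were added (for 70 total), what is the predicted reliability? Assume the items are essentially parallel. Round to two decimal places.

0.92

The new length is 70/42 = 1.6667 times the old.
r_new = (1.6667 × 0.87) / (1 + (1.6667 − 1) × 0.87)
     = 1.4500 / 1.5800 = 0.9177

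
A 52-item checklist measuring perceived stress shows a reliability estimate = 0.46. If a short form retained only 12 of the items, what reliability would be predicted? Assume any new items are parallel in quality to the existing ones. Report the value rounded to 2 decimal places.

The new length is 12/52 = 0.2308 times the old.
r_new = 0.2308·0.46 / [1 + (0.2308 − 1)·0.46]
r_new = 0.1062 / 0.6462 ≈ 0.1643

0.16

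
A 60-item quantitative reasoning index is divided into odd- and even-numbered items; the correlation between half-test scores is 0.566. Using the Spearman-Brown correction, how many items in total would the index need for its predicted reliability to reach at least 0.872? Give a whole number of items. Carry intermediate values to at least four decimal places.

157

Corrected full-test reliability: r_full = 2 × 0.566 / (1 + 0.566) ≈ 0.7229
Solve Spearman-Brown for n: n = 0.872(1 − 0.7229) / [0.7229(1 − 0.872)] = 2.6113
Required items = 2.6113 × 60 = 156.68, so 157 items.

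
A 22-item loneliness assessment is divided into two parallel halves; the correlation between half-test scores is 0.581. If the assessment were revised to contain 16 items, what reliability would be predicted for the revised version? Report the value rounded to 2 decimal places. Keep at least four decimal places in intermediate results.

0.67

Spearman-Brown correction (n = 2): r_full = 2·0.581/(1 + 0.581) = 0.7350
Length factor from 22 to 16 items: n = 16/22 = 0.7273
r_new = n·r_full / (1 + (n − 1)·r_full) = 0.5346 / 0.7996 ≈ 0.6686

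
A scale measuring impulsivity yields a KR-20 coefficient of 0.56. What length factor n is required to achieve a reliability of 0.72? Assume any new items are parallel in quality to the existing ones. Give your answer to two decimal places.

2.02

Spearman-Brown solved for the length factor n:
n = r_target (1 − r_old) / [ r_old (1 − r_target) ]
n = [0.72 × 0.44] / [0.56 × 0.28]
  = 0.3168 / 0.1568 = 2.0204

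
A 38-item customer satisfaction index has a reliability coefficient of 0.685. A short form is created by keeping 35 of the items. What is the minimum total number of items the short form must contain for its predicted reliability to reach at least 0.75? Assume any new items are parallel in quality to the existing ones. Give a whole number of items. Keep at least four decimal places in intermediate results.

First, r for the 35-item form: n = 35/38 = 0.9211, so r_35 = 0.9211·0.685/(1 + (0.9211 − 1)·0.685) = 0.6670
Length factor from the short form to reach 0.75: n' = 0.75(1 − 0.6670) / [0.6670(1 − 0.75)] ≈ 1.4978
Total items = 1.4978 × 35 = 52.42, rounded up to 53.

53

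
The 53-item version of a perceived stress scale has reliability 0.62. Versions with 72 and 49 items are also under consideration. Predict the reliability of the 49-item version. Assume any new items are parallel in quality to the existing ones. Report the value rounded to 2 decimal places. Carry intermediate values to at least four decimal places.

0.60

Only the ratio of lengths matters: n = 49/53 = 0.9245
r_{49} = n·r / (1 + (n − 1)·r) = 0.5732 / 0.9532 ≈ 0.6013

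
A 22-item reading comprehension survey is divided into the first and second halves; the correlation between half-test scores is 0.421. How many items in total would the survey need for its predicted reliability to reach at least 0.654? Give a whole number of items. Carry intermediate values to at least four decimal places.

29

r_full = 2(0.421)/(1 + 0.421) = 0.5925
Solve Spearman-Brown for n: n = 0.654(1 − 0.5925) / [0.5925(1 − 0.654)] = 1.3000
Required items = 1.3000 × 22 = 28.60, so 29 items.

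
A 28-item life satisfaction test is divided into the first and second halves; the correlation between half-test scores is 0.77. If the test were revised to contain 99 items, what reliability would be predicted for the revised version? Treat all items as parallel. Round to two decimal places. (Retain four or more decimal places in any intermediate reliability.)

Full-test reliability from the split-half r: r_full = 2(0.77)/(1 + 0.77) = 0.8701
Length factor from 28 to 99 items: n = 99/28 = 3.5357
r_new = n·r_full / (1 + (n − 1)·r_full) = 3.0764 / 3.2063 ≈ 0.9595

0.96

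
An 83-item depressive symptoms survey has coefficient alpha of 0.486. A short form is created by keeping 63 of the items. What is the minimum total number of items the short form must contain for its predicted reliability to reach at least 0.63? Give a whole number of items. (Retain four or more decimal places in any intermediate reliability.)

First, r for the 63-item form: n = 63/83 = 0.7590, so r_63 = 0.7590·0.486/(1 + (0.7590 − 1)·0.486) = 0.4178
Length factor from the short form to reach 0.63: n' = 0.63(1 − 0.4178) / [0.4178(1 − 0.63)] ≈ 2.3727
Items = 2.3727 × 63 ≈ 149.48 → 150

150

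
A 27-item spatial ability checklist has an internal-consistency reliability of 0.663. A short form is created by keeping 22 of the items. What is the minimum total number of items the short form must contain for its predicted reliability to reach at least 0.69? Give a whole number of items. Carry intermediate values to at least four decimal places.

31

First, r for the 22-item form: n = 22/27 = 0.8148, so r_22 = 0.8148·0.663/(1 + (0.8148 − 1)·0.663) = 0.6158
Then solve for n' with r_old = 0.6158, r_target = 0.69: n' = 0.69(1 − 0.6158)/[0.6158(1 − 0.69)] = 1.3887
Total items = 1.3887 × 22 = 30.55, rounded up to 31.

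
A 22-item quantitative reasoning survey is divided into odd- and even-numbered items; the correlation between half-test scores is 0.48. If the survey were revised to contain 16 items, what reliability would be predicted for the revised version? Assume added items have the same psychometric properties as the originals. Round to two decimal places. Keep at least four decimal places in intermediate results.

Spearman-Brown correction (n = 2): r_full = 2·0.48/(1 + 0.48) = 0.6486
Then adjust to 16 items: n = 16/22 = 0.7273
r_new = n·r_full / (1 + (n − 1)·r_full) = 0.4717 / 0.8231 ≈ 0.5731

0.57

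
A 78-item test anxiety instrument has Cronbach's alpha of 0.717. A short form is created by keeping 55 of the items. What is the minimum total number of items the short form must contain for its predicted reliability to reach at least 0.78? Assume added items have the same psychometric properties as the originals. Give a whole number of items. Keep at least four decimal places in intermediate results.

Short-form reliability: n = 55/78 = 0.7051; r_55 = n·r/(1+(n−1)r) ≈ 0.6411
Then solve for n' with r_old = 0.6411, r_target = 0.78: n' = 0.78(1 − 0.6411)/[0.6411(1 − 0.78)] = 1.9848
Total items = 1.9848 × 55 = 109.16, rounded up to 110.

110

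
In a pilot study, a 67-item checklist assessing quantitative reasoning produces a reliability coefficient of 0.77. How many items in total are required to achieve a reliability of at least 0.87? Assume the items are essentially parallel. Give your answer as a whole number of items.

Rearranging the Spearman-Brown formula for n,
n = r*(1 − r) / [ r (1 − r*) ]
n = 0.87(1 − 0.77) / [0.77(1 − 0.87)]
n = 0.2001 / 0.1001 ≈ 1.9990
Items needed = n × 67 = 1.9990 × 67 ≈ 133.93 → round up to 134

134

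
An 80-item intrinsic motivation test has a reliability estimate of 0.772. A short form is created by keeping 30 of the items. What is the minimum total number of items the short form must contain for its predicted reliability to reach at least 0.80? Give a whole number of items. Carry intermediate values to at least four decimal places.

95

Short-form reliability: n = 30/80 = 0.3750; r_30 = n·r/(1+(n−1)r) ≈ 0.5594
Then solve for n' with r_old = 0.5594, r_target = 0.80: n' = 0.80(1 − 0.5594)/[0.5594(1 − 0.80)] = 3.1505
Total items = 3.1505 × 30 = 94.52, rounded up to 95.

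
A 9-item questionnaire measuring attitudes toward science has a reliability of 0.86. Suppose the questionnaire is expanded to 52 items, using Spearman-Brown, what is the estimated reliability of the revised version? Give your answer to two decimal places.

n = 52/9 = 5.7778
Apply the Spearman-Brown prophecy formula, r' = nr / [1 + (n − 1)r]:
r_new = (5.7778 × 0.86) / (1 + (5.7778 − 1) × 0.86)
     = 4.9689 / 5.1089 = 0.9726

0.97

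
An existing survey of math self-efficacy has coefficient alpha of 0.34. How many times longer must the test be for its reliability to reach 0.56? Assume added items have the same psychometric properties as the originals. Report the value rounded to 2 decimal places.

Spearman-Brown solved for the length factor n:
n = r_target (1 − r_old) / [ r_old (1 − r_target) ]
n = [0.56 × 0.66] / [0.34 × 0.44]
  = 0.3696 / 0.1496 = 2.4706

2.47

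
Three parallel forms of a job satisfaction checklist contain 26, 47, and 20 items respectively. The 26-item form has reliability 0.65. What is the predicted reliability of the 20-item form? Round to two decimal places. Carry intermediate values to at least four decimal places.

The 47-item form is not needed; work directly from the 26-item form with n = 20/26 = 0.7692.
r_{20} = n·r / (1 + (n − 1)·r) = 0.5000 / 0.8500 ≈ 0.5882

0.59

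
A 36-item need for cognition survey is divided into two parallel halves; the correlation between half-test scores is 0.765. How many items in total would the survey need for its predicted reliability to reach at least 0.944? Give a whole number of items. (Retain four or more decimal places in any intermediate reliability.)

94

r_full = 2(0.765)/(1 + 0.765) = 0.8669
n = r_tgt(1 − r_full) / [r_full(1 − r_tgt)] = 0.944 × 0.1331 / (0.8669 × 0.056) ≈ 2.5882
Required items = 2.5882 × 36 = 93.18, so 94 items.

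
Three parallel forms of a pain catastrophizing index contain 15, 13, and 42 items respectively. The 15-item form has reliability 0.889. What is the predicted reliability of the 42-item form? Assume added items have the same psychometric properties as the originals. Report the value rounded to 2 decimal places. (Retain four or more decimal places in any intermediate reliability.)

0.96

Only the ratio of lengths matters: n = 42/15 = 2.8000
r_{42} = n·r / (1 + (n − 1)·r) = 2.4892 / 2.6002 ≈ 0.9573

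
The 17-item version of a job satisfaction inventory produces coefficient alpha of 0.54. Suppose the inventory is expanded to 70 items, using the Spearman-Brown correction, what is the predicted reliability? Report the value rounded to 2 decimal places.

0.83

The new length is 70/17 = 4.1176 times the old.
By Spearman-Brown, r_new = n r / (1 + (n − 1) r).
r_new = (4.1176 × 0.54) / (1 + (4.1176 − 1) × 0.54)
     = 2.2235 / 2.6835 = 0.8286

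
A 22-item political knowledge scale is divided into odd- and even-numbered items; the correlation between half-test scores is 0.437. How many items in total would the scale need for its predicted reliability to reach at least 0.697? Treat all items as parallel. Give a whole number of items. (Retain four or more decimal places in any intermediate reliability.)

33

r_full = 2(0.437)/(1 + 0.437) = 0.6082
n = r_tgt(1 − r_full) / [r_full(1 − r_tgt)] = 0.697 × 0.3918 / (0.6082 × 0.303) ≈ 1.4819
Required items = 1.4819 × 22 = 32.60, so 33 items.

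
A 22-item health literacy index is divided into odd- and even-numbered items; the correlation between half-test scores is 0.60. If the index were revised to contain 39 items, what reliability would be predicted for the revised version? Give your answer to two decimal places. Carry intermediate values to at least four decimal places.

Spearman-Brown correction (n = 2): r_full = 2·0.60/(1 + 0.60) = 0.7500
Then adjust to 39 items: n = 39/22 = 1.7727
r_new = n·r_full / (1 + (n − 1)·r_full) = 1.3295 / 1.5795 ≈ 0.8417

0.84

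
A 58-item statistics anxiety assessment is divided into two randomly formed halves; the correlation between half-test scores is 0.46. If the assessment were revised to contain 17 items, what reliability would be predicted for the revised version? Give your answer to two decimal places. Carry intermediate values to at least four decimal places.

First correct the split-half correlation to full-test reliability: r_full = 2 × 0.46 / (1 + 0.46) ≈ 0.6301
Length factor from 58 to 17 items: n = 17/58 = 0.2931
r_new = n·r_full / (1 + (n − 1)·r_full) = 0.1847 / 0.5546 ≈ 0.3330

0.33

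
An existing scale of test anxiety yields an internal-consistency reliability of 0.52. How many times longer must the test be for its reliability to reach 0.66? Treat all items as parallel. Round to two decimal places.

1.79

Spearman-Brown solved for the length factor n:
n = r_target (1 − r_old) / [ r_old (1 − r_target) ]
n = 0.66(1 − 0.52) / [0.52(1 − 0.66)]
n = 0.3168 / 0.1768 ≈ 1.7919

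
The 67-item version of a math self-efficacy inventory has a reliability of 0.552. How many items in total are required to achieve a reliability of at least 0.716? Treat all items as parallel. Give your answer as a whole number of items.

138

Spearman-Brown solved for the length factor n:
n = r_target (1 − r_old) / [ r_old (1 − r_target) ]
n = [0.716 × 0.448] / [0.552 × 0.284]
  = 0.320768 / 0.156768 = 2.0461
Items needed = n × 67 = 2.0461 × 67 ≈ 137.09 → round up to 138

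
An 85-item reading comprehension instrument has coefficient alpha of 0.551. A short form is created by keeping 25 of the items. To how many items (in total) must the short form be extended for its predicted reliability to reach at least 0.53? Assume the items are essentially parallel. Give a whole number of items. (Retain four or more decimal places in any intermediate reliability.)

79

Short-form reliability: n = 25/85 = 0.2941; r_25 = n·r/(1+(n−1)r) ≈ 0.2652
Then solve for n' with r_old = 0.2652, r_target = 0.53: n' = 0.53(1 − 0.2652)/[0.2652(1 − 0.53)] = 3.1245
Total items = 3.1245 × 25 = 78.11, rounded up to 79.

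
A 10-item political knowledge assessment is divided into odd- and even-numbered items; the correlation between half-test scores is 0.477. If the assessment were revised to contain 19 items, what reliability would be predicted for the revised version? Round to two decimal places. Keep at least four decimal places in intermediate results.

Full-test reliability from the split-half r: r_full = 2(0.477)/(1 + 0.477) = 0.6459
Then adjust to 19 items: n = 19/10 = 1.9000
r_new = n·r_full / (1 + (n − 1)·r_full) = 1.2272 / 1.5813 ≈ 0.7761

0.78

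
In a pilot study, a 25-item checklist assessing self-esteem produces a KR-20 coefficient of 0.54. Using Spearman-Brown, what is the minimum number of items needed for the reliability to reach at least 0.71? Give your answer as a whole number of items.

n = [0.71 × 0.46] / [0.54 × 0.29]
n = 0.3266 / 0.1566 ≈ 2.0856
Items needed = n × 25 = 2.0856 × 25 ≈ 52.14 → round up to 53

53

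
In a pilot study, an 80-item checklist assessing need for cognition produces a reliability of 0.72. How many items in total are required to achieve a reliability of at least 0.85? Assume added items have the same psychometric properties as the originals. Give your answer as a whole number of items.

177

Rearranging the Spearman-Brown formula for n,
n = r_target (1 − r_old) / [ r_old (1 − r_target) ]
n = 0.85 × (1 − 0.72) / [ 0.72 × (1 − 0.85) ]
  = 0.2380 / 0.1080 = 2.2037
Items needed = n × 80 = 2.2037 × 80 ≈ 176.30 → round up to 177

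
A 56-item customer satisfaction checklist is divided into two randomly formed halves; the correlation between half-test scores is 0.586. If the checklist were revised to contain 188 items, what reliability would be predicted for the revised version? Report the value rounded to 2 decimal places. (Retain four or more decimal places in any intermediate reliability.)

0.90

First correct the split-half correlation to full-test reliability: r_full = 2 × 0.586 / (1 + 0.586) ≈ 0.7390
Length factor from 56 to 188 items: n = 188/56 = 3.3571
r_new = n·r_full / (1 + (n − 1)·r_full) = 2.4809 / 2.7419 ≈ 0.9048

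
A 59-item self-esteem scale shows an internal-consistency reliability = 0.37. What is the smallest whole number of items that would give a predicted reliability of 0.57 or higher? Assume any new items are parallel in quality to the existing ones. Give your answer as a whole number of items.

Invert Spearman-Brown to solve for n:
n = r*(1 − r) / [ r (1 − r*) ]
n = 0.57(1 − 0.37) / [0.37(1 − 0.57)]
  = 0.3591 / 0.1591 = 2.2571
Items needed = n × 59 = 2.2571 × 59 ≈ 133.17 → round up to 134

134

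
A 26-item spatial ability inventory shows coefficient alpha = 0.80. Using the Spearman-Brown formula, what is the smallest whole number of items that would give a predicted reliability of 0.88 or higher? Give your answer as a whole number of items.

48

Rearranging the Spearman-Brown formula for n,
n = r_target (1 − r_old) / [ r_old (1 − r_target) ]
n = [0.88 × 0.20] / [0.80 × 0.12]
n = 0.1760 / 0.0960 ≈ 1.8333
So the test needs 1.8333 × 26 ≈ 47.67 items; rounding up, 48.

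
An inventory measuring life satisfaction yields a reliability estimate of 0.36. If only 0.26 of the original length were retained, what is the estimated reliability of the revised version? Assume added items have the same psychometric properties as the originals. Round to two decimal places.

r_new = 0.26·0.36 / [1 + (0.26 − 1)·0.36]
     = 0.0936 / 0.7336 = 0.1276

0.13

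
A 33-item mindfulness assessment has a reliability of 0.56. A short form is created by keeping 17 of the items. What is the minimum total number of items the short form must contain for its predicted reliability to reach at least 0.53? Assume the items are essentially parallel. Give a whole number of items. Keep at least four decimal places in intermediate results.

Short-form reliability: n = 17/33 = 0.5152; r_17 = n·r/(1+(n−1)r) ≈ 0.3960
Length factor from the short form to reach 0.53: n' = 0.53(1 − 0.3960) / [0.3960(1 − 0.53)] ≈ 1.7200
Items = 1.7200 × 17 ≈ 29.24 → 30

30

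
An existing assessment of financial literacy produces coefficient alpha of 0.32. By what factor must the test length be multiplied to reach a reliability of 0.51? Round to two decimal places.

Spearman-Brown solved for the length factor n:
n = r*(1 − r) / [ r (1 − r*) ]
n = 0.51 × (1 − 0.32) / [ 0.32 × (1 − 0.51) ]
  = 0.3468 / 0.1568 = 2.2117

2.21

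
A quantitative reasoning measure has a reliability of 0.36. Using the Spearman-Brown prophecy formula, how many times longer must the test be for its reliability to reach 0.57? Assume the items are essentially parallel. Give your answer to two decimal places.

2.36

Rearranging the Spearman-Brown formula for n,
n = r*(1 − r) / [ r (1 − r*) ]
n = [0.57 × 0.64] / [0.36 × 0.43]
  = 0.3648 / 0.1548 = 2.3566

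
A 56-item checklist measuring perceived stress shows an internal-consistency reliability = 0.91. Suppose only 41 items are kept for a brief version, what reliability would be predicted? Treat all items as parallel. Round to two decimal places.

0.88

Length ratio n = 41/56 = 0.7321
r_new = 0.7321·0.91 / [1 + (0.7321 − 1)·0.91]
     = 0.6662 / 0.7562 = 0.8810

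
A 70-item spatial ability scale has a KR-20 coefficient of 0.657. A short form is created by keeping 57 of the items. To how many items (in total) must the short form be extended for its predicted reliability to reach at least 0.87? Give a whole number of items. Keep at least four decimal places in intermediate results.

245

Short-form reliability: n = 57/70 = 0.8143; r_57 = n·r/(1+(n−1)r) ≈ 0.6093
Length factor from the short form to reach 0.87: n' = 0.87(1 − 0.6093) / [0.6093(1 − 0.87)] ≈ 4.2913
Items = 4.2913 × 57 ≈ 244.60 → 245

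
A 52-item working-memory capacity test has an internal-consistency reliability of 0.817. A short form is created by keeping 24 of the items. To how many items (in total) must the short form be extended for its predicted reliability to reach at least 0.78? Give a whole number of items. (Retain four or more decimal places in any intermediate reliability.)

First, r for the 24-item form: n = 24/52 = 0.4615, so r_24 = 0.4615·0.817/(1 + (0.4615 − 1)·0.817) = 0.6732
Then solve for n' with r_old = 0.6732, r_target = 0.78: n' = 0.78(1 − 0.6732)/[0.6732(1 − 0.78)] = 1.7211
Total items = 1.7211 × 24 = 41.31, rounded up to 42.

42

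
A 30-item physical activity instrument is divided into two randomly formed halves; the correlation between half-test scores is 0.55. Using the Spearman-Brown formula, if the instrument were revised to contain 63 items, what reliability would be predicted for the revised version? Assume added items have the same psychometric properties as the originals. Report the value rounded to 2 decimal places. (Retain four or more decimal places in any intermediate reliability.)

0.84

First correct the split-half correlation to full-test reliability: r_full = 2 × 0.55 / (1 + 0.55) ≈ 0.7097
Length factor from 30 to 63 items: n = 63/30 = 2.1000
r_new = n·r_full / (1 + (n − 1)·r_full) = 1.4904 / 1.7807 ≈ 0.8370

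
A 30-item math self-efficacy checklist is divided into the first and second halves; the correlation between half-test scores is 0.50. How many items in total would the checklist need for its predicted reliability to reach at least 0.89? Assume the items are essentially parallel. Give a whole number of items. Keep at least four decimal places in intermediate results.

Corrected full-test reliability: r_full = 2 × 0.50 / (1 + 0.50) ≈ 0.6667
Solve Spearman-Brown for n: n = 0.89(1 − 0.6667) / [0.6667(1 − 0.89)] = 4.0448
Items = 4.0448 × 30 ≈ 121.34 → 122

122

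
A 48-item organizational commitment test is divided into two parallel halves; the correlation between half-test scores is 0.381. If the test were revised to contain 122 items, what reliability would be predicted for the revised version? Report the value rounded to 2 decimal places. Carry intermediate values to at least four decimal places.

0.76

First correct the split-half correlation to full-test reliability: r_full = 2 × 0.381 / (1 + 0.381) ≈ 0.5518
Length factor from 48 to 122 items: n = 122/48 = 2.5417
r_new = n·r_full / (1 + (n − 1)·r_full) = 1.4025 / 1.8507 ≈ 0.7578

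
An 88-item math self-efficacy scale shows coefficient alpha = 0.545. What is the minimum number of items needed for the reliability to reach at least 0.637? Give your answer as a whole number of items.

129

Invert Spearman-Brown to solve for n:
n = r*(1 − r) / [ r (1 − r*) ]
n = 0.637 × (1 − 0.545) / [ 0.545 × (1 − 0.637) ]
  = 0.289835 / 0.197835 = 1.4650
1.4650 × 88 = 128.92 → 129 items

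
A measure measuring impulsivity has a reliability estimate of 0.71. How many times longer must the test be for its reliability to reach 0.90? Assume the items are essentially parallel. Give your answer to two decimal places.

n = 0.90(1 − 0.71) / [0.71(1 − 0.90)]
  = 0.2610 / 0.0710 = 3.6761

3.68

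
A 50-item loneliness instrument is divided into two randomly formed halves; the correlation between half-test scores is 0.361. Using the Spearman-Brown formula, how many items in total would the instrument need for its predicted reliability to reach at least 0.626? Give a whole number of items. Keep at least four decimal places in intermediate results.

75

r_full = 2(0.361)/(1 + 0.361) = 0.5305
Solve Spearman-Brown for n: n = 0.626(1 − 0.5305) / [0.5305(1 − 0.626)] = 1.4813
Items = 1.4813 × 50 ≈ 74.06 → 75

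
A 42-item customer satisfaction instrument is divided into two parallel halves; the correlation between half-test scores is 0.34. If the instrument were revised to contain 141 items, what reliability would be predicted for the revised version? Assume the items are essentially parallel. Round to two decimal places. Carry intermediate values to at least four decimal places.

Full-test reliability from the split-half r: r_full = 2(0.34)/(1 + 0.34) = 0.5075
Then adjust to 141 items: n = 141/42 = 3.3571
r_new = n·r_full / (1 + (n − 1)·r_full) = 1.7037 / 2.1962 ≈ 0.7757

0.78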